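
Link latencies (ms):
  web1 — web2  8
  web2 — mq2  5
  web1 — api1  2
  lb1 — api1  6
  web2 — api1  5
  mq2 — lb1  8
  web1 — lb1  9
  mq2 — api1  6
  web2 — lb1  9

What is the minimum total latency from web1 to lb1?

8

Comparing a few candidate routes:
web1→web2→lb1: 8 + 9 = 17
web1→api1→lb1: 2 + 6 = 8
web1→api1→mq2→lb1: 2 + 6 + 8 = 16
web1→api1→web2→lb1: 2 + 5 + 9 = 16
web1→lb1: 9
Best route has total 8 ms.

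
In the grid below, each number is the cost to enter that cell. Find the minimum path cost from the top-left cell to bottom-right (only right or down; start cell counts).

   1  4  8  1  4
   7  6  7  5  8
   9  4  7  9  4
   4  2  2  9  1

Take r0c0 -> r0c1 -> r1c1 -> r2c1 -> r3c1 -> r3c2 -> r3c3 -> r3c4 for a total of 1 + 4 + 6 + 4 + 2 + 2 + 9 + 1 = 29.

29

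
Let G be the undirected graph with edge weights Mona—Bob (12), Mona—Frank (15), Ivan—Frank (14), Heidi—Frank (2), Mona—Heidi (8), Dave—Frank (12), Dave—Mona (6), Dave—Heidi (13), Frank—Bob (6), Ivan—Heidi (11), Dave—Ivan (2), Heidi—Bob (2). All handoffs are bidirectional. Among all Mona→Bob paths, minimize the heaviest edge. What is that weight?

8

A few of the Mona→Bob routes:
Mona → Heidi → Frank → Bob: max(8, 2, 6) = 8
Mona → Dave → Ivan → Heidi → Frank → Bob: max(6, 2, 11, 2, 6) = 11
Mona → Dave → Ivan → Heidi → Bob: max(6, 2, 11, 2) = 11
Mona → Bob: max(12) = 12
Mona → Heidi → Bob: max(8, 2) = 8
Mona → Heidi → Ivan → Dave → Frank → Bob: max(8, 11, 2, 12, 6) = 12
Smallest bottleneck: 8.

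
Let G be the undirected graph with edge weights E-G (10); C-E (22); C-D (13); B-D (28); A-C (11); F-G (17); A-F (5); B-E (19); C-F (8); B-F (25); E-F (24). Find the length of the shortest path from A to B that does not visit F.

Paths from A to B avoiding F:
A → C → E → B: 11 + 22 + 19 = 52
A → C → D → B: 11 + 13 + 28 = 52
The minimum is 52.

52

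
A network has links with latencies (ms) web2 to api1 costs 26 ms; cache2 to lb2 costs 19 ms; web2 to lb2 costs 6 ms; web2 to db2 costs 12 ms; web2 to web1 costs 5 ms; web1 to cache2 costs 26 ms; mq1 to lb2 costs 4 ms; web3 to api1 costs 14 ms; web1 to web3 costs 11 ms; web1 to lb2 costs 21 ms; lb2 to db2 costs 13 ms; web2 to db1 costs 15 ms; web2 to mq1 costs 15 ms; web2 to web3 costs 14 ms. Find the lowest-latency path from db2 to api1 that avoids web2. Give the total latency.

Candidate routes:
db2 -> lb2 -> web1 -> web3 -> api1: 13 + 21 + 11 + 14 = 59
db2 -> lb2 -> cache2 -> web1 -> web3 -> api1: 13 + 19 + 26 + 11 + 14 = 83
The minimum is 59 ms.

59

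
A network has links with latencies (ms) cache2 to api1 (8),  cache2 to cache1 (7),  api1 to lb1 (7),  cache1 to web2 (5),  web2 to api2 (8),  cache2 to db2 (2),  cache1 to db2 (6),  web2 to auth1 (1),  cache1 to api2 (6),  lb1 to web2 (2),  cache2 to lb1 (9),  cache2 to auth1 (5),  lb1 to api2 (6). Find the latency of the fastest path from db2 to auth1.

7

A few of the db2→auth1 routes:
db2 - cache2 - auth1: 2 + 5 = 7
db2 - cache2 - cache1 - web2 - auth1: 2 + 7 + 5 + 1 = 15
db2 - cache2 - lb1 - web2 - auth1: 2 + 9 + 2 + 1 = 14
db2 - cache1 - web2 - auth1: 6 + 5 + 1 = 12
The minimum is 7 ms.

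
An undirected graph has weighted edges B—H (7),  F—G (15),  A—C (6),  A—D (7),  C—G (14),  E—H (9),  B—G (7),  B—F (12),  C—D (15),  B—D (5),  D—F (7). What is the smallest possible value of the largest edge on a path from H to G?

7

Some routes from H to G:
H -> B -> F -> D -> A -> C -> G: max(7, 12, 7, 7, 6, 14) = 14
H -> B -> D -> A -> C -> G: max(7, 5, 7, 6, 14) = 14
H -> B -> G: max(7, 7) = 7
The minimum achievable maximum is 7.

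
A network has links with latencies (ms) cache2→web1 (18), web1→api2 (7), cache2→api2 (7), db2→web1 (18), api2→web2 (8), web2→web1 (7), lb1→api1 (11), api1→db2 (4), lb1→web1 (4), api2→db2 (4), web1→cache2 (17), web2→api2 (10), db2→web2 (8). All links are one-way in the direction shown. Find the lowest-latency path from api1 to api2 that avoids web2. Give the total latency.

Candidate routes:
api1 - db2 - web1 - cache2 - api2: 4 + 18 + 17 + 7 = 46
api1 - db2 - web1 - api2: 4 + 18 + 7 = 29
The minimum is 29 ms.

29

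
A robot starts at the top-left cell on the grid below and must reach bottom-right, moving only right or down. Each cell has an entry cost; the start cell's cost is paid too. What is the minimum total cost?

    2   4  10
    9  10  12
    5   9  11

Best path: r0c0→r0c1→r1c1→r2c1→r2c2
Cost: 2 + 4 + 10 + 9 + 11 = 36
For comparison, the top-then-right route costs 39.

36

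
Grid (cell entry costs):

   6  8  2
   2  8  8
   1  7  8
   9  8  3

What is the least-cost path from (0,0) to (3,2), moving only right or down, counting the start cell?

Take (0,0)→(1,0)→(2,0)→(2,1)→(2,2)→(3,2) for a total of 6 + 2 + 1 + 7 + 8 + 3 = 27.
(Top row then right column would cost 35.)

27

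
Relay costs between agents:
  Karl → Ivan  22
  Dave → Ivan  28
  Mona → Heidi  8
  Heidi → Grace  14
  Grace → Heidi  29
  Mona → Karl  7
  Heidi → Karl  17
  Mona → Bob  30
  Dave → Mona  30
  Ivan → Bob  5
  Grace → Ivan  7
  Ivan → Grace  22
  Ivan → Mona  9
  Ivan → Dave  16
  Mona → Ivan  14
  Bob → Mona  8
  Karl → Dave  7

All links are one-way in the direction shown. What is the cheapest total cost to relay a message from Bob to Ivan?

Comparing a few candidate routes:
Bob -> Mona -> Karl -> Ivan: 8 + 7 + 22 = 37
Bob -> Mona -> Karl -> Dave -> Ivan: 8 + 7 + 7 + 28 = 50
Bob -> Mona -> Ivan: 8 + 14 = 22
Bob -> Mona -> Heidi -> Grace -> Ivan: 8 + 8 + 14 + 7 = 37
Bob -> Mona -> Heidi -> Karl -> Ivan: 8 + 8 + 17 + 22 = 55
Best route has total 22.

22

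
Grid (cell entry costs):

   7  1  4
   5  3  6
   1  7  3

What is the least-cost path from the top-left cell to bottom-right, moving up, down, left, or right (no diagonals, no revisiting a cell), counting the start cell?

20

Path r0c0 -> r0c1 -> r1c1 -> r1c2 -> r2c2: 7 + 1 + 3 + 6 + 3 = 20.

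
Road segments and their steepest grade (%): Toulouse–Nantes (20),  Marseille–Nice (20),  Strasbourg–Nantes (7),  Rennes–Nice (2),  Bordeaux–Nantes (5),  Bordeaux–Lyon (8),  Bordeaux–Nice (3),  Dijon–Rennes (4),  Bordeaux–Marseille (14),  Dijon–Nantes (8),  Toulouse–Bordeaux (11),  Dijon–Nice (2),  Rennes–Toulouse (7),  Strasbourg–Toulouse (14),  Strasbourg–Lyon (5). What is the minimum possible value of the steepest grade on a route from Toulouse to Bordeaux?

Comparing a few candidate routes:
Toulouse-Rennes-Nice-Dijon-Nantes-Bordeaux: max(7, 2, 2, 8, 5) = 8
Toulouse-Rennes-Dijon-Nice-Bordeaux: max(7, 4, 2, 3) = 7
Toulouse-Rennes-Nice-Bordeaux: max(7, 2, 3) = 7
Toulouse-Rennes-Dijon-Nantes-Bordeaux: max(7, 4, 8, 5) = 8
Toulouse-Rennes-Dijon-Nantes-Strasbourg-Lyon-Bordeaux: max(7, 4, 8, 7, 5, 8) = 8
Toulouse-Rennes-Nice-Dijon-Nantes-Strasbourg-Lyon-Bordeaux: max(7, 2, 2, 8, 7, 5, 8) = 8
Best route has worst link 7%.

7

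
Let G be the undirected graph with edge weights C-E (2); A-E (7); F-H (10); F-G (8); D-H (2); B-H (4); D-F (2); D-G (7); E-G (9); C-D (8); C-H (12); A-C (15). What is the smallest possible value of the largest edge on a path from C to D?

A few of the C→D routes:
C - D: max(8) = 8
C - E - G - F - D: max(2, 9, 8, 2) = 9
C - E - G - D: max(2, 9, 7) = 9
Best route has worst link 8.

8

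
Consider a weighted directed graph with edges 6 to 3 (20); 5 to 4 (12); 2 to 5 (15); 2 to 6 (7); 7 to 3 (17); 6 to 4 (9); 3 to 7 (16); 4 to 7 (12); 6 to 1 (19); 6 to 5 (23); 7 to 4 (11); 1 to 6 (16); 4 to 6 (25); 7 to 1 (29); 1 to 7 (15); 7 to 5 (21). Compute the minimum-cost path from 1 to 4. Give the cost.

Checking several routes:
1 → 7 → 4: 15 + 11 = 26
1 → 6 → 4: 16 + 9 = 25
1 → 7 → 5 → 4: 15 + 21 + 12 = 48
1 → 6 → 5 → 4: 16 + 23 + 12 = 51
1 → 6 → 3 → 7 → 4: 16 + 20 + 16 + 11 = 63
Shortest: 25.

25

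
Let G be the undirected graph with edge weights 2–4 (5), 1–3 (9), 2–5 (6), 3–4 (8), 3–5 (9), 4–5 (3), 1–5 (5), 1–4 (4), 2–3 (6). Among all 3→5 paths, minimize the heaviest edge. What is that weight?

6

Some routes from 3 to 5:
3 - 2 - 4 - 5: max(6, 5, 3) = 6
3 - 2 - 4 - 1 - 5: max(6, 5, 4, 5) = 6
3 - 2 - 5: max(6, 6) = 6
3 - 4 - 5: max(8, 3) = 8
3 - 4 - 1 - 5: max(8, 4, 5) = 8
The minimum achievable maximum is 6.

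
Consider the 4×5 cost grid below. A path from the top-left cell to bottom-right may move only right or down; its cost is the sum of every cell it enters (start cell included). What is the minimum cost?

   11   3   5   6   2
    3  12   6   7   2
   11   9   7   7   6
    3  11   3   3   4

Path r0c0 r0c1 r0c2 r0c3 r0c4 r1c4 r2c4 r3c4: 11 + 3 + 5 + 6 + 2 + 2 + 6 + 4 = 39.

39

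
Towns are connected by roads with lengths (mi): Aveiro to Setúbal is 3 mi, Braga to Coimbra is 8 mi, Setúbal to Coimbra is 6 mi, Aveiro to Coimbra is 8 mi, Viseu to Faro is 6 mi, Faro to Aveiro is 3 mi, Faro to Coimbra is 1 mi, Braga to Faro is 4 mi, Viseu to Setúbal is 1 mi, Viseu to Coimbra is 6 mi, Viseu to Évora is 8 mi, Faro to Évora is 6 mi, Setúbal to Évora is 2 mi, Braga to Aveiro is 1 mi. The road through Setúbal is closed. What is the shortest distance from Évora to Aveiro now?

9

Checking several routes:
Évora - Faro - Aveiro: 6 + 3 = 9
Évora - Viseu - Faro - Aveiro: 8 + 6 + 3 = 17
Évora - Faro - Braga - Aveiro: 6 + 4 + 1 = 11
Évora - Faro - Coimbra - Aveiro: 6 + 1 + 8 = 15
Évora - Viseu - Coimbra - Faro - Aveiro: 8 + 6 + 1 + 3 = 18
Évora - Faro - Coimbra - Braga - Aveiro: 6 + 1 + 8 + 1 = 16
Shortest: 9 mi.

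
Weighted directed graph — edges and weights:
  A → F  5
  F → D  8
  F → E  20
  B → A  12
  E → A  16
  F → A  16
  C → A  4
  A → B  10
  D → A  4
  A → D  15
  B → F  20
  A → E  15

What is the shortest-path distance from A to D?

Candidate routes:
A - B - F - D: 10 + 20 + 8 = 38
A - F - D: 5 + 8 = 13
A - D: 15
Shortest: 13.

13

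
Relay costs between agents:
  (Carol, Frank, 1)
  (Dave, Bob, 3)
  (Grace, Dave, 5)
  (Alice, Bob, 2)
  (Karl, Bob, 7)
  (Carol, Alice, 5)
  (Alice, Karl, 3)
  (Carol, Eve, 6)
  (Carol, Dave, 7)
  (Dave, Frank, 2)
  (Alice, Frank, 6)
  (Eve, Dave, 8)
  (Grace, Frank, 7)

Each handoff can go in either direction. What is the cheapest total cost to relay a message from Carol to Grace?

Comparing a few candidate routes:
Carol - Frank - Grace: 1 + 7 = 8
Carol - Alice - Bob - Dave - Grace: 5 + 2 + 3 + 5 = 15
Carol - Dave - Grace: 7 + 5 = 12
Carol - Frank - Dave - Grace: 1 + 2 + 5 = 8
Carol - Dave - Frank - Grace: 7 + 2 + 7 = 16
Best route has total 8.

8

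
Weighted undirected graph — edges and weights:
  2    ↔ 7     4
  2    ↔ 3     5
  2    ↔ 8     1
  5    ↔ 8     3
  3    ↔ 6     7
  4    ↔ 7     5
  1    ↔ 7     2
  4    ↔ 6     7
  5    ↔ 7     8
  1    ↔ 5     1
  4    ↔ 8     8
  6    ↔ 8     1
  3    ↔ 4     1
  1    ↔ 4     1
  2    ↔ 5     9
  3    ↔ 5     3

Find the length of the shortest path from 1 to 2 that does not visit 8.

6

Comparing a few candidate routes:
1 - 4 - 3 - 2: 1 + 1 + 5 = 7
1 - 4 - 7 - 2: 1 + 5 + 4 = 10
1 - 7 - 2: 2 + 4 = 6
1 - 5 - 7 - 2: 1 + 8 + 4 = 13
1 - 5 - 3 - 2: 1 + 3 + 5 = 9
1 - 5 - 2: 1 + 9 = 10
The minimum is 6.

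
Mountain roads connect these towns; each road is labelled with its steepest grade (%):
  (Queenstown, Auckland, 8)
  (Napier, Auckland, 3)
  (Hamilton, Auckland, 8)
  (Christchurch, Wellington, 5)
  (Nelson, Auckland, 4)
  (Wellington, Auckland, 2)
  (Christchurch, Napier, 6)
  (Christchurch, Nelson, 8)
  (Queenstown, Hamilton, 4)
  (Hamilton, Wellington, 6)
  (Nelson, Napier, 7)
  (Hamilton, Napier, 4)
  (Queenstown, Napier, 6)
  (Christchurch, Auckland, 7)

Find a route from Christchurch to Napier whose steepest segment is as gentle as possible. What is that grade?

Checking several routes:
Christchurch-Wellington-Auckland-Napier: max(5, 2, 3) = 5
Christchurch-Wellington-Hamilton-Napier: max(5, 6, 4) = 6
Christchurch-Napier: max(6) = 6
Christchurch-Wellington-Hamilton-Queenstown-Napier: max(5, 6, 4, 6) = 6
The minimum achievable maximum is 5%.

5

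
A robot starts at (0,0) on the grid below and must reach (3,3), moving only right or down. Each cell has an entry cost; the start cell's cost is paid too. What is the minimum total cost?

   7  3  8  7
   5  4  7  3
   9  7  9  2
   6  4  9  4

Cheapest: (0,0) (0,1) (1,1) (1,2) (1,3) (2,3) (3,3)
  7 + 3 + 4 + 7 + 3 + 2 + 4 = 30

30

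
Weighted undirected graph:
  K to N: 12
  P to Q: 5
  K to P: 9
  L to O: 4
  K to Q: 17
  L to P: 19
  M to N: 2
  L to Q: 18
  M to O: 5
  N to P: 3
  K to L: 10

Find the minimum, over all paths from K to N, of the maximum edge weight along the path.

A few of the K→N routes:
K -> P -> N: max(9, 3) = 9
K -> Q -> P -> N: max(17, 5, 3) = 17
K -> N: max(12) = 12
K -> P -> Q -> L -> O -> M -> N: max(9, 5, 18, 4, 5, 2) = 18
K -> L -> Q -> P -> N: max(10, 18, 5, 3) = 18
K -> L -> O -> M -> N: max(10, 4, 5, 2) = 10
Best route has worst link 9.

9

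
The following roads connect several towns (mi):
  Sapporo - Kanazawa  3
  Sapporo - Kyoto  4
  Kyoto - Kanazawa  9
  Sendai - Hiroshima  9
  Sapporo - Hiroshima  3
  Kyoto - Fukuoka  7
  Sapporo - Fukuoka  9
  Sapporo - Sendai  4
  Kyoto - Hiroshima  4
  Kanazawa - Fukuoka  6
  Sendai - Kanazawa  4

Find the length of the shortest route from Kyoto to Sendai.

8

Checking several routes:
Kyoto - Sapporo - Sendai: 4 + 4 = 8
Kyoto - Hiroshima - Sapporo - Sendai: 4 + 3 + 4 = 11
Kyoto - Sapporo - Kanazawa - Sendai: 4 + 3 + 4 = 11
Kyoto - Kanazawa - Sendai: 9 + 4 = 13
Shortest: 8 mi.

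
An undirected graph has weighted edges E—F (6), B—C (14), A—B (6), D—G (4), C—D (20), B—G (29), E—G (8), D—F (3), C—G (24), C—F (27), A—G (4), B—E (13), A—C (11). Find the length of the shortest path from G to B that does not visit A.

21

Comparing a few candidate routes:
G -> E -> B: 8 + 13 = 21
G -> B: 29
G -> D -> F -> E -> B: 4 + 3 + 6 + 13 = 26
Shortest: 21.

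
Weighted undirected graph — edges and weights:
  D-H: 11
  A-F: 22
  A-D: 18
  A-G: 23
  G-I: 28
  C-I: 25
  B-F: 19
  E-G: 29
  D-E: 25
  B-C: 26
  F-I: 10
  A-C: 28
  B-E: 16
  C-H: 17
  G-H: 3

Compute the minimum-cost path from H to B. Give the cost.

Comparing a few candidate routes:
H -> C -> B: 17 + 26 = 43
H -> G -> I -> F -> B: 3 + 28 + 10 + 19 = 60
H -> D -> E -> B: 11 + 25 + 16 = 52
H -> G -> E -> B: 3 + 29 + 16 = 48
The minimum is 43.

43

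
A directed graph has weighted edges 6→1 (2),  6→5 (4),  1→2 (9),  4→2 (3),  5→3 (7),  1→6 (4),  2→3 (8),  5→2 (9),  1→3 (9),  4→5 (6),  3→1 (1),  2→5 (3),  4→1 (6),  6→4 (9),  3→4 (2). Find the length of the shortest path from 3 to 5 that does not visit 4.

9

Routes from 3 to 5 avoiding 4:
3-1-6-5: 1 + 4 + 4 = 9
3-1-2-5: 1 + 9 + 3 = 13
Shortest: 9.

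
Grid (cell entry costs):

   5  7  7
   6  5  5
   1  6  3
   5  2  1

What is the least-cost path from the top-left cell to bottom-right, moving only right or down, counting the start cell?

20

Best path: (0,0) -> (1,0) -> (2,0) -> (3,0) -> (3,1) -> (3,2)
Cost: 5 + 6 + 1 + 5 + 2 + 1 = 20
(Top row then right column would cost 28.)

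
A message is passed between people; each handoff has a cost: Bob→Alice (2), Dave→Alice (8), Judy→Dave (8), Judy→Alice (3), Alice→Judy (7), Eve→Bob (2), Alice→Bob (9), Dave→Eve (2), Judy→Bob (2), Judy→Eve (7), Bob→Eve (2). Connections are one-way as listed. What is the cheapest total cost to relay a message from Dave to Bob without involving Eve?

17

Paths from Dave to Bob avoiding Eve:
Dave-Alice-Judy-Bob: 8 + 7 + 2 = 17
Dave-Alice-Bob: 8 + 9 = 17
The minimum is 17.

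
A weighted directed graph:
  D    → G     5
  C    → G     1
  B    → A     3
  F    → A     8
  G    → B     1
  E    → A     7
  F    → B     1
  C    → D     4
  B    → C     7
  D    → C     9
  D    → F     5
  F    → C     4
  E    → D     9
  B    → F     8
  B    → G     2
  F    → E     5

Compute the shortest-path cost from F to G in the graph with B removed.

Paths from F to G avoiding B:
F -> E -> D -> C -> G: 5 + 9 + 9 + 1 = 24
F -> C -> D -> G: 4 + 4 + 5 = 13
F -> C -> G: 4 + 1 = 5
F -> E -> D -> G: 5 + 9 + 5 = 19
The minimum is 5.

5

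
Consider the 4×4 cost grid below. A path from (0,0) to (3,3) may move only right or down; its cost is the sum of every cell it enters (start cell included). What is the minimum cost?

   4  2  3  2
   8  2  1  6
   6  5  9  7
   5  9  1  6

25

Path [0,0] [0,1] [1,1] [1,2] [2,2] [3,2] [3,3]: 4 + 2 + 2 + 1 + 9 + 1 + 6 = 25.
For comparison, the top-then-right route costs 30.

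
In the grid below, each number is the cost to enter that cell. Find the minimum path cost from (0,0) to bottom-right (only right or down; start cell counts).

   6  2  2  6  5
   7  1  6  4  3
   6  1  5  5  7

Take [0,0] -> [0,1] -> [1,1] -> [2,1] -> [2,2] -> [2,3] -> [2,4] for a total of 6 + 2 + 1 + 1 + 5 + 5 + 7 = 27.
For comparison, the top-then-right route costs 31.

27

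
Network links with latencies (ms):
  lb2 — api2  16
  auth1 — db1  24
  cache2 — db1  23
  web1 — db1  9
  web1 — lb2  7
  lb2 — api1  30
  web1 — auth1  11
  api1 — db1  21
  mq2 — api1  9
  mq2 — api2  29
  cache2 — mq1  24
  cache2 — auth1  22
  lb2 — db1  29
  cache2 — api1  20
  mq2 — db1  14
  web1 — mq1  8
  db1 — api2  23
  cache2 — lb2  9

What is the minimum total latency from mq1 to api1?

38

Comparing a few candidate routes:
mq1 - web1 - db1 - mq2 - api1: 8 + 9 + 14 + 9 = 40
mq1 - web1 - db1 - api1: 8 + 9 + 21 = 38
mq1 - web1 - lb2 - cache2 - api1: 8 + 7 + 9 + 20 = 44
Shortest: 38 ms.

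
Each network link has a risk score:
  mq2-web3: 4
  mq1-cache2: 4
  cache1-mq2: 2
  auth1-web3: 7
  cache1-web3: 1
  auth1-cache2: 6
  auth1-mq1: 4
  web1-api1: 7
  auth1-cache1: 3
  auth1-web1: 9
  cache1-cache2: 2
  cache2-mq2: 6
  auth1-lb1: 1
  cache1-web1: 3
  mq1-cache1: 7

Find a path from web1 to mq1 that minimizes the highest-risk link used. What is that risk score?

4

Comparing a few candidate routes:
web1-cache1-auth1-cache2-mq1: max(3, 3, 6, 4) = 6
web1-cache1-cache2-mq1: max(3, 2, 4) = 4
web1-cache1-web3-mq2-cache2-mq1: max(3, 1, 4, 6, 4) = 6
web1-cache1-web3-mq2-cache2-auth1-mq1: max(3, 1, 4, 6, 6, 4) = 6
web1-cache1-auth1-mq1: max(3, 3, 4) = 4
The minimum achievable maximum is 4.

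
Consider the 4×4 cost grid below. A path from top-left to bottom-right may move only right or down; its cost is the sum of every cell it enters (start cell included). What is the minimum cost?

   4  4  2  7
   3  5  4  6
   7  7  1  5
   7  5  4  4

23

One optimal route is [0,0] → [0,1] → [0,2] → [1,2] → [2,2] → [3,2] → [3,3].
Its cost is 4 + 4 + 2 + 4 + 1 + 4 + 4 = 23.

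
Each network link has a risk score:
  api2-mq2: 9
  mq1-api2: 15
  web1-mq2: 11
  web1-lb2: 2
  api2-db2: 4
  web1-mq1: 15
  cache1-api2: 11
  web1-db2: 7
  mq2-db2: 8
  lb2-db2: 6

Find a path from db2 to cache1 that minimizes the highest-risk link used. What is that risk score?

11

A few of the db2→cache1 routes:
db2-mq2-api2-cache1: max(8, 9, 11) = 11
db2-web1-mq2-api2-cache1: max(7, 11, 9, 11) = 11
db2-lb2-web1-mq2-api2-cache1: max(6, 2, 11, 9, 11) = 11
The minimum achievable maximum is 11.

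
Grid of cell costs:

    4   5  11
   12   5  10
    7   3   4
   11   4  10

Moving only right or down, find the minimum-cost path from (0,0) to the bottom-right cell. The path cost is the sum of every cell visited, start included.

31

Cheapest: [0,0] → [0,1] → [1,1] → [2,1] → [2,2] → [3,2]
  4 + 5 + 5 + 3 + 4 + 10 = 31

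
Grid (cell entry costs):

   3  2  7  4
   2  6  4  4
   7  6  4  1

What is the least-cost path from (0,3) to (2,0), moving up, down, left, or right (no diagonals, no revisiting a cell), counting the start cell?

25

Take [0,3] [0,2] [0,1] [0,0] [1,0] [2,0] for a total of 4 + 7 + 2 + 3 + 2 + 7 = 25.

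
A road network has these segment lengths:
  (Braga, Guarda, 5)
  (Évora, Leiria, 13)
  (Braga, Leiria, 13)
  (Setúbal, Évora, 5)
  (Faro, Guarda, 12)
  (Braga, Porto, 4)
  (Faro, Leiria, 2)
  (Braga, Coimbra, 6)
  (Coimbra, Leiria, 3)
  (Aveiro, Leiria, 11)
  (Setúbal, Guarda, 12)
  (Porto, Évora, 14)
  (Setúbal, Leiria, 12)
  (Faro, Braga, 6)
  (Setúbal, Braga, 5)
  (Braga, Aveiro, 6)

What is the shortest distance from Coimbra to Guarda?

11

Checking several routes:
Coimbra - Leiria - Faro - Guarda: 3 + 2 + 12 = 17
Coimbra - Leiria - Braga - Guarda: 3 + 13 + 5 = 21
Coimbra - Braga - Guarda: 6 + 5 = 11
Coimbra - Leiria - Faro - Braga - Guarda: 3 + 2 + 6 + 5 = 16
Coimbra - Braga - Setúbal - Guarda: 6 + 5 + 12 = 23
Shortest: 11.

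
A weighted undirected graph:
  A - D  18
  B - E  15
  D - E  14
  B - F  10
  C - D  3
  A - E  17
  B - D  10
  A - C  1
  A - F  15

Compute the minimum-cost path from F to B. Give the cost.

A few of the F→B routes:
F -> A -> D -> B: 15 + 18 + 10 = 43
F -> B: 10
F -> A -> C -> D -> B: 15 + 1 + 3 + 10 = 29
The minimum is 10.

10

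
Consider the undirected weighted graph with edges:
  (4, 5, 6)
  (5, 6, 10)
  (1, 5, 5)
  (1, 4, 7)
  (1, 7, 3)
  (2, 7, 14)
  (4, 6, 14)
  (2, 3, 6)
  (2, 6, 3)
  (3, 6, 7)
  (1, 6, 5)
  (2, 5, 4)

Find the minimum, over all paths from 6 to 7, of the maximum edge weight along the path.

5

Comparing a few candidate routes:
6→1→7: max(5, 3) = 5
6→2→5→1→7: max(3, 4, 5, 3) = 5
6→2→5→4→1→7: max(3, 4, 6, 7, 3) = 7
6→3→2→5→4→1→7: max(7, 6, 4, 6, 7, 3) = 7
Smallest bottleneck: 5.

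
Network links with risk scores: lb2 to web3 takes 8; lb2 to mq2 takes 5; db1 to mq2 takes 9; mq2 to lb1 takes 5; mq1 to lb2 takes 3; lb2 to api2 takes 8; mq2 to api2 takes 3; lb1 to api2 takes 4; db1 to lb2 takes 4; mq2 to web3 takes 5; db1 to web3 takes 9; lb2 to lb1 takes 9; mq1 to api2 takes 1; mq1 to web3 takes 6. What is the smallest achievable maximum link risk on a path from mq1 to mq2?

3

Checking several routes:
mq1 - web3 - mq2: max(6, 5) = 6
mq1 - api2 - lb1 - mq2: max(1, 4, 5) = 5
mq1 - api2 - mq2: max(1, 3) = 3
mq1 - lb2 - mq2: max(3, 5) = 5
Best route has worst link 3.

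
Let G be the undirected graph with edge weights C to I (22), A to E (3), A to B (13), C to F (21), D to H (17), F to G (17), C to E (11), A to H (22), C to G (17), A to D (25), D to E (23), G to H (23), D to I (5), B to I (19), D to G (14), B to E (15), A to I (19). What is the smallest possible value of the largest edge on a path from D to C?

17

Some routes from D to C:
D - I - A - B - E - C: max(5, 19, 13, 15, 11) = 19
D - G - C: max(14, 17) = 17
D - I - A - E - C: max(5, 19, 3, 11) = 19
The minimum achievable maximum is 17.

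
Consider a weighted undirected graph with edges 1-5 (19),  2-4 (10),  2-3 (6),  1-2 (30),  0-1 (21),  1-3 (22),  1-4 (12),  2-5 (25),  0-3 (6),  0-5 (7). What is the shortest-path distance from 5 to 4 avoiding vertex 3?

A few of the 5→4 routes:
5 - 1 - 4: 19 + 12 = 31
5 - 0 - 1 - 4: 7 + 21 + 12 = 40
5 - 2 - 4: 25 + 10 = 35
Best route has total 31.

31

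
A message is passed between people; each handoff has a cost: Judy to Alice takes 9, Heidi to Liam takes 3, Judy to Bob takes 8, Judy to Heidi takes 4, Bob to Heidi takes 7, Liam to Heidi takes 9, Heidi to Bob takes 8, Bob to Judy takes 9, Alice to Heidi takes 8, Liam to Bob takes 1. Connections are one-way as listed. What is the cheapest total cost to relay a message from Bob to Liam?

10

Routes from Bob to Liam:
Bob→Judy→Heidi→Liam: 9 + 4 + 3 = 16
Bob→Judy→Alice→Heidi→Liam: 9 + 9 + 8 + 3 = 29
Bob→Heidi→Liam: 7 + 3 = 10
The minimum is 10.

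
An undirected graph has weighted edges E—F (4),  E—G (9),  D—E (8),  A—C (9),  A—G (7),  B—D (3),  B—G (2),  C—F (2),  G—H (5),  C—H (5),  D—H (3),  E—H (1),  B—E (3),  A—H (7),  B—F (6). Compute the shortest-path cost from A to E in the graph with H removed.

12

Some routes from A to E avoiding H:
A -> G -> B -> D -> E: 7 + 2 + 3 + 8 = 20
A -> G -> B -> E: 7 + 2 + 3 = 12
A -> C -> F -> B -> E: 9 + 2 + 6 + 3 = 20
A -> C -> F -> E: 9 + 2 + 4 = 15
A -> G -> B -> F -> E: 7 + 2 + 6 + 4 = 19
A -> G -> E: 7 + 9 = 16
Shortest: 12.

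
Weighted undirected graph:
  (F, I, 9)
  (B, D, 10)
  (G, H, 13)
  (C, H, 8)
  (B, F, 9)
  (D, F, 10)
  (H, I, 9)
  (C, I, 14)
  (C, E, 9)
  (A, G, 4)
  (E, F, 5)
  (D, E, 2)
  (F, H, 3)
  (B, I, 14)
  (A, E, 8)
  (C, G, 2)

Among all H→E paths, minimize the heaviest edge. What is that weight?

5

Comparing a few candidate routes:
H-C-G-A-E: max(8, 2, 4, 8) = 8
H-I-F-D-E: max(9, 9, 10, 2) = 10
H-F-E: max(3, 5) = 5
H-C-E: max(8, 9) = 9
H-I-F-B-D-E: max(9, 9, 9, 10, 2) = 10
H-I-F-E: max(9, 9, 5) = 9
Best route has worst link 5.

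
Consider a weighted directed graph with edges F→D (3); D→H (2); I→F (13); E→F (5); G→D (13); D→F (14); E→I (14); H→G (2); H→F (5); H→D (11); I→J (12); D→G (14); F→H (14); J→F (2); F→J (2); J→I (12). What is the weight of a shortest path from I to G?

Comparing a few candidate routes:
I→J→F→D→H→G: 12 + 2 + 3 + 2 + 2 = 21
I→F→H→G: 13 + 14 + 2 = 29
I→F→D→H→G: 13 + 3 + 2 + 2 = 20
The minimum is 20.

20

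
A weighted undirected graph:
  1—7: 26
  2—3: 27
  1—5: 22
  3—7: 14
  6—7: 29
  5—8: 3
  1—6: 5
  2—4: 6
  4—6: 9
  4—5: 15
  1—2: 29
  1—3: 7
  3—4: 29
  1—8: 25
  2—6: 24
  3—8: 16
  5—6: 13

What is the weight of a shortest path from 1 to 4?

Comparing a few candidate routes:
1-6-4: 5 + 9 = 14
1-6-5-4: 5 + 13 + 15 = 33
1-2-4: 29 + 6 = 35
1-6-2-4: 5 + 24 + 6 = 35
Best route has total 14.

14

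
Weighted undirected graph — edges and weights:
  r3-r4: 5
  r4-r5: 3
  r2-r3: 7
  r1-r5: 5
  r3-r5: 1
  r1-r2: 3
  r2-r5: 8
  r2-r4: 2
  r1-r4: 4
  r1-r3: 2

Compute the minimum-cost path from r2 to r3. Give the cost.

5

Some routes from r2 to r3:
r2→r4→r5→r3: 2 + 3 + 1 = 6
r2→r3: 7
r2→r4→r3: 2 + 5 = 7
r2→r1→r3: 3 + 2 = 5
Best route has total 5.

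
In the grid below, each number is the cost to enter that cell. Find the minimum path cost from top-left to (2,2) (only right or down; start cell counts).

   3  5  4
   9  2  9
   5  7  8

25

Best path: (0,0)→(0,1)→(1,1)→(2,1)→(2,2)
Cost: 3 + 5 + 2 + 7 + 8 = 25
For comparison, the top-then-right route costs 29.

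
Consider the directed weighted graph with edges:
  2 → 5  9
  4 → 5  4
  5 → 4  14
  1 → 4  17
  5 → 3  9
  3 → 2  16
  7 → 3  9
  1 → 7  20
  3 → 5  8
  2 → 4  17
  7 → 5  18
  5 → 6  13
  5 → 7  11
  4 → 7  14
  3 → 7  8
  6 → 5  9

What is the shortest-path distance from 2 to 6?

Some routes from 2 to 6:
2→5→6: 9 + 13 = 22
2→4→5→6: 17 + 4 + 13 = 34
2→4→7→3→5→6: 17 + 14 + 9 + 8 + 13 = 61
Best route has total 22.

22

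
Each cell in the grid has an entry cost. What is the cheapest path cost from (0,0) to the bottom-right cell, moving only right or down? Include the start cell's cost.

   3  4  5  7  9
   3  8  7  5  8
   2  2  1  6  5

22

Cheapest: [0,0] → [1,0] → [2,0] → [2,1] → [2,2] → [2,3] → [2,4]
  3 + 3 + 2 + 2 + 1 + 6 + 5 = 22
For comparison, the top-then-right route costs 41.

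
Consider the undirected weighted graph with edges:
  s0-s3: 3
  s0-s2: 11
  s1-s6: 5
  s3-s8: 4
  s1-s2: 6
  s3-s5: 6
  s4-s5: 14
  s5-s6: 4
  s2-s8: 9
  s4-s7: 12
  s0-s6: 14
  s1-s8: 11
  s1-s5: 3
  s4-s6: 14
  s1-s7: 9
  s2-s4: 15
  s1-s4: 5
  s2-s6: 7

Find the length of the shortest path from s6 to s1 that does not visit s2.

5

A few of the s6→s1 routes:
s6 - s1: 5
s6 - s5 - s1: 4 + 3 = 7
s6 - s4 - s1: 14 + 5 = 19
Best route has total 5.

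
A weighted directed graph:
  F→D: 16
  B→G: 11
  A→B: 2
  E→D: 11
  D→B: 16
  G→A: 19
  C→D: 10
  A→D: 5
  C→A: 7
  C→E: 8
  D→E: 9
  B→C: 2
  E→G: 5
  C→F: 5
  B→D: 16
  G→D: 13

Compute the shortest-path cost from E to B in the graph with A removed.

27

Paths from E to B avoiding A:
E - G - D - B: 5 + 13 + 16 = 34
E - D - B: 11 + 16 = 27
Shortest: 27.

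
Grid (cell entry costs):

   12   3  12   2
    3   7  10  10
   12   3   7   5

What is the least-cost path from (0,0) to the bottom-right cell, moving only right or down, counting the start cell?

37

Take [0,0] [0,1] [1,1] [2,1] [2,2] [2,3] for a total of 12 + 3 + 7 + 3 + 7 + 5 = 37.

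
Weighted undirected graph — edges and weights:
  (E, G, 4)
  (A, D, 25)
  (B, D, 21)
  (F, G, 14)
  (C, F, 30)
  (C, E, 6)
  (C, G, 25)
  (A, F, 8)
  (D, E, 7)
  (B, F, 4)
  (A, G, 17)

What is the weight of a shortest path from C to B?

28

Comparing a few candidate routes:
C → E → D → B: 6 + 7 + 21 = 34
C → F → B: 30 + 4 = 34
C → E → G → F → B: 6 + 4 + 14 + 4 = 28
The minimum is 28.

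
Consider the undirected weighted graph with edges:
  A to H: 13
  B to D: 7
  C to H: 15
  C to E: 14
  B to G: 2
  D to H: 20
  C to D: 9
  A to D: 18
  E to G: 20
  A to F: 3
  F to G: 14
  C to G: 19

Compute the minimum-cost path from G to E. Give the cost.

A few of the G→E routes:
G -> C -> E: 19 + 14 = 33
G -> E: 20
G -> F -> A -> D -> C -> E: 14 + 3 + 18 + 9 + 14 = 58
G -> B -> D -> C -> E: 2 + 7 + 9 + 14 = 32
Shortest: 20.

20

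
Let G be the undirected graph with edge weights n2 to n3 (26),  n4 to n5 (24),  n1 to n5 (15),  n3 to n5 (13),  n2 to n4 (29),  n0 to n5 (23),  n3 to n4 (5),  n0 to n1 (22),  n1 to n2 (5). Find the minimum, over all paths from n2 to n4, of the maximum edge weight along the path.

Comparing a few candidate routes:
n2 - n3 - n4: max(26, 5) = 26
n2 - n1 - n5 - n3 - n4: max(5, 15, 13, 5) = 15
n2 - n1 - n0 - n5 - n3 - n4: max(5, 22, 23, 13, 5) = 23
n2 - n1 - n5 - n4: max(5, 15, 24) = 24
n2 - n1 - n0 - n5 - n4: max(5, 22, 23, 24) = 24
Best route has worst link 15.

15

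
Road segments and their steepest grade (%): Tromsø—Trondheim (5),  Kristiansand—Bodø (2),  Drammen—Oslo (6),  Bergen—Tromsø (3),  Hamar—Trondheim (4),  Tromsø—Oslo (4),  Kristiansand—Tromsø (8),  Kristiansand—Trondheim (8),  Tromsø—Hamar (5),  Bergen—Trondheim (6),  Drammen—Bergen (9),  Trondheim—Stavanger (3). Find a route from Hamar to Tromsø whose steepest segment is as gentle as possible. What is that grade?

A few of the Hamar→Tromsø routes:
Hamar -> Tromsø: max(5) = 5
Hamar -> Trondheim -> Bergen -> Tromsø: max(4, 6, 3) = 6
Hamar -> Trondheim -> Tromsø: max(4, 5) = 5
The minimum achievable maximum is 5%.

5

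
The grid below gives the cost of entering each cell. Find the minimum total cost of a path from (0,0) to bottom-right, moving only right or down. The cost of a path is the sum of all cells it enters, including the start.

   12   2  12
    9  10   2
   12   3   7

33

Path (0,0) → (0,1) → (1,1) → (1,2) → (2,2): 12 + 2 + 10 + 2 + 7 = 33.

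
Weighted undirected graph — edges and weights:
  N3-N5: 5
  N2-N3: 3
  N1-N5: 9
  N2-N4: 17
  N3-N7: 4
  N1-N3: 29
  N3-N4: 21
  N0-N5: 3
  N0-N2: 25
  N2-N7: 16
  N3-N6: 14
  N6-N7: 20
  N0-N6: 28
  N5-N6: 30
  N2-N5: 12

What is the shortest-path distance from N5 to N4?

25

Checking several routes:
N5 → N3 → N7 → N2 → N4: 5 + 4 + 16 + 17 = 42
N5 → N2 → N3 → N4: 12 + 3 + 21 = 36
N5 → N2 → N4: 12 + 17 = 29
N5 → N3 → N4: 5 + 21 = 26
N5 → N3 → N2 → N4: 5 + 3 + 17 = 25
N5 → N0 → N2 → N4: 3 + 25 + 17 = 45
The minimum is 25.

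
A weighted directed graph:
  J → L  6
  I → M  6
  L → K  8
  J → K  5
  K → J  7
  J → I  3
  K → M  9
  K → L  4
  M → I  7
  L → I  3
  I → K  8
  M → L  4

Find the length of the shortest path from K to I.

Routes from K to I:
K→J→L→I: 7 + 6 + 3 = 16
K→M→I: 9 + 7 = 16
K→L→I: 4 + 3 = 7
K→J→I: 7 + 3 = 10
K→M→L→I: 9 + 4 + 3 = 16
The minimum is 7.

7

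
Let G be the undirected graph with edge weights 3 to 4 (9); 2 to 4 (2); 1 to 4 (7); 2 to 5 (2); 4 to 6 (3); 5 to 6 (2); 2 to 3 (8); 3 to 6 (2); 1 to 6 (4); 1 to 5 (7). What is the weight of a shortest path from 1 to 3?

6

A few of the 1→3 routes:
1-4-6-3: 7 + 3 + 2 = 12
1-4-2-5-6-3: 7 + 2 + 2 + 2 + 2 = 15
1-6-4-3: 4 + 3 + 9 = 16
1-5-6-3: 7 + 2 + 2 = 11
1-6-5-2-3: 4 + 2 + 2 + 8 = 16
1-6-3: 4 + 2 = 6
Best route has total 6.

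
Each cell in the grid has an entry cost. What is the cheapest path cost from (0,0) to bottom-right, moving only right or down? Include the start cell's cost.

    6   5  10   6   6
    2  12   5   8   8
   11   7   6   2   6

Cheapest: [0,0] → [1,0] → [1,1] → [1,2] → [2,2] → [2,3] → [2,4]
  6 + 2 + 12 + 5 + 6 + 2 + 6 = 39
(Top row then right column would cost 47.)

39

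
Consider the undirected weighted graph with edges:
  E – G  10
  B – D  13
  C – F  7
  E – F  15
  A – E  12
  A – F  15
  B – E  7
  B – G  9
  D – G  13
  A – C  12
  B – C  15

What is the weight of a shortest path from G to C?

24

A few of the G→C routes:
G→B→C: 9 + 15 = 24
G→E→B→C: 10 + 7 + 15 = 32
G→E→F→C: 10 + 15 + 7 = 32
Shortest: 24.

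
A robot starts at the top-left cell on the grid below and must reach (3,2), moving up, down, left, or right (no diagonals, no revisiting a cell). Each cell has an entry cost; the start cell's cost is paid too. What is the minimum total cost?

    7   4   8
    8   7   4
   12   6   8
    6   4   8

36

One optimal route is (0,0)→(0,1)→(1,1)→(2,1)→(3,1)→(3,2).
Its cost is 7 + 4 + 7 + 6 + 4 + 8 = 36.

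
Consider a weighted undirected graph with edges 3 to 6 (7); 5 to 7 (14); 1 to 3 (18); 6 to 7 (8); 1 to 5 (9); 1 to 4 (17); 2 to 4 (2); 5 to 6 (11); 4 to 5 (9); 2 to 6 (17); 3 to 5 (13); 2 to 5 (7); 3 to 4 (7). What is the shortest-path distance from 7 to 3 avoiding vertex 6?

Some routes from 7 to 3 avoiding 6:
7 -> 5 -> 3: 14 + 13 = 27
7 -> 5 -> 1 -> 3: 14 + 9 + 18 = 41
7 -> 5 -> 4 -> 3: 14 + 9 + 7 = 30
7 -> 5 -> 2 -> 4 -> 3: 14 + 7 + 2 + 7 = 30
Best route has total 27.

27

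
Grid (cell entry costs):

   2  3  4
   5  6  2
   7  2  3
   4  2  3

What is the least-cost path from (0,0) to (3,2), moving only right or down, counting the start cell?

Cheapest: [0,0] [0,1] [0,2] [1,2] [2,2] [3,2]
  2 + 3 + 4 + 2 + 3 + 3 = 17

17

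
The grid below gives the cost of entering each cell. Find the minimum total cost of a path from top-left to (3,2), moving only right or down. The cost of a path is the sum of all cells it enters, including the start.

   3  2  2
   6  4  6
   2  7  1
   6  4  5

One optimal route is [0,0] -> [0,1] -> [0,2] -> [1,2] -> [2,2] -> [3,2].
Its cost is 3 + 2 + 2 + 6 + 1 + 5 = 19.

19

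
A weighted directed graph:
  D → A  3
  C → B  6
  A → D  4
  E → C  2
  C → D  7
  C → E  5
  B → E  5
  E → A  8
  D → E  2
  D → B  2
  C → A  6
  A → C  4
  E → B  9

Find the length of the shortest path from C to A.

Candidate routes:
C → E → A: 5 + 8 = 13
C → A: 6
C → B → E → A: 6 + 5 + 8 = 19
C → D → B → E → A: 7 + 2 + 5 + 8 = 22
C → D → A: 7 + 3 = 10
C → D → E → A: 7 + 2 + 8 = 17
Best route has total 6.

6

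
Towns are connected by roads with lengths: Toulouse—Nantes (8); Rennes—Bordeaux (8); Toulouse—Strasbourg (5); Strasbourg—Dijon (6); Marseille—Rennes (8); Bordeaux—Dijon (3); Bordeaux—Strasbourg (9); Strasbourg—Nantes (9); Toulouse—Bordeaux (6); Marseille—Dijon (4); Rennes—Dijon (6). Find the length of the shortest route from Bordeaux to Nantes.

14

Some routes from Bordeaux to Nantes:
Bordeaux - Toulouse - Strasbourg - Nantes: 6 + 5 + 9 = 20
Bordeaux - Dijon - Strasbourg - Nantes: 3 + 6 + 9 = 18
Bordeaux - Toulouse - Nantes: 6 + 8 = 14
Bordeaux - Strasbourg - Nantes: 9 + 9 = 18
Bordeaux - Strasbourg - Toulouse - Nantes: 9 + 5 + 8 = 22
The minimum is 14.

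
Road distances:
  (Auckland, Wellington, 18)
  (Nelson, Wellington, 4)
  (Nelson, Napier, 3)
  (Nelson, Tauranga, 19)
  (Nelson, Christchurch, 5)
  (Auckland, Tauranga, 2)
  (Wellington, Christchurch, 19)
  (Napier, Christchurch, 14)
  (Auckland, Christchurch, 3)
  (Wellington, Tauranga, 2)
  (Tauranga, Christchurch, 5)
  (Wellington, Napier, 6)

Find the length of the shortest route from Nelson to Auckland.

8

A few of the Nelson→Auckland routes:
Nelson-Wellington-Tauranga-Auckland: 4 + 2 + 2 = 8
Nelson-Christchurch-Tauranga-Auckland: 5 + 5 + 2 = 12
Nelson-Christchurch-Auckland: 5 + 3 = 8
Best route has total 8.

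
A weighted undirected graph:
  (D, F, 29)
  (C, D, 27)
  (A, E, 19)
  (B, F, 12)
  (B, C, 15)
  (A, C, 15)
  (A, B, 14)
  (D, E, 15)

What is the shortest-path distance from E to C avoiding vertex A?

Paths from E to C avoiding A:
E -> D -> C: 15 + 27 = 42
E -> D -> F -> B -> C: 15 + 29 + 12 + 15 = 71
Best route has total 42.

42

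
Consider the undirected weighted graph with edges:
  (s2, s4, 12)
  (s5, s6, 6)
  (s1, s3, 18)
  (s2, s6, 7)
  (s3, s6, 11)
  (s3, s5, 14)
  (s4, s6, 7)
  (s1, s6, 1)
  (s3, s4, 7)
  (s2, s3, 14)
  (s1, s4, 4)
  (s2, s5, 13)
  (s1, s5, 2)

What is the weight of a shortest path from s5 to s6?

Some routes from s5 to s6:
s5-s1-s6: 2 + 1 = 3
s5-s6: 6
s5-s1-s4-s6: 2 + 4 + 7 = 13
The minimum is 3.

3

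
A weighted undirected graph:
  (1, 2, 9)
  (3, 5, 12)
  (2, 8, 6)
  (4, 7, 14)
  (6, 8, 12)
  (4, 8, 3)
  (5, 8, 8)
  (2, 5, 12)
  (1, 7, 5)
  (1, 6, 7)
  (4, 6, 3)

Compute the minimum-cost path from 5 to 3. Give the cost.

Paths from 5 to 3:
5 -> 3: 12
Shortest: 12.

12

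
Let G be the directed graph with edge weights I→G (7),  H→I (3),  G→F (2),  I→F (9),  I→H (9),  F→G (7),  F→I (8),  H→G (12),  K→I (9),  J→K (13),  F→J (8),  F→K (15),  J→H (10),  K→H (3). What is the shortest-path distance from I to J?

Routes from I to J:
I → H → G → F → J: 9 + 12 + 2 + 8 = 31
I → F → J: 9 + 8 = 17
I → G → F → J: 7 + 2 + 8 = 17
Shortest: 17.

17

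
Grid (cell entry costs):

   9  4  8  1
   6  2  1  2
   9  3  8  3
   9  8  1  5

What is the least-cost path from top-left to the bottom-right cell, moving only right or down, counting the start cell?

Best path: r0c0→r0c1→r1c1→r1c2→r1c3→r2c3→r3c3
Cost: 9 + 4 + 2 + 1 + 2 + 3 + 5 = 26
(Top row then right column would cost 32.)

26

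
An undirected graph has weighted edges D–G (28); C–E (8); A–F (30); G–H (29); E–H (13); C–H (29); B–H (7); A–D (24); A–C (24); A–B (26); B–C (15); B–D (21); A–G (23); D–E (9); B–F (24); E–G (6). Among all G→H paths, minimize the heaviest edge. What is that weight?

13

A few of the G→H routes:
G - A - D - E - H: max(23, 24, 9, 13) = 24
G - E - D - B - H: max(6, 9, 21, 7) = 21
G - A - D - E - C - B - H: max(23, 24, 9, 8, 15, 7) = 24
G - E - C - B - H: max(6, 8, 15, 7) = 15
G - E - H: max(6, 13) = 13
The minimum achievable maximum is 13.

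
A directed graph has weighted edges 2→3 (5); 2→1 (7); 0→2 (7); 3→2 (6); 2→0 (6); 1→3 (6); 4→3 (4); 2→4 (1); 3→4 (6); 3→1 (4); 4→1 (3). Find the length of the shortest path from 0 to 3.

Routes from 0 to 3:
0 - 2 - 3: 7 + 5 = 12
0 - 2 - 1 - 3: 7 + 7 + 6 = 20
0 - 2 - 4 - 3: 7 + 1 + 4 = 12
0 - 2 - 4 - 1 - 3: 7 + 1 + 3 + 6 = 17
Best route has total 12.

12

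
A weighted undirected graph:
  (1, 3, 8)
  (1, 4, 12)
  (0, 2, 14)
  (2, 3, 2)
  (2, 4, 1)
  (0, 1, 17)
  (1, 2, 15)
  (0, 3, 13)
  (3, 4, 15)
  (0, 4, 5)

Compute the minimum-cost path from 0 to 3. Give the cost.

Some routes from 0 to 3:
0 -> 4 -> 1 -> 3: 5 + 12 + 8 = 25
0 -> 4 -> 3: 5 + 15 = 20
0 -> 4 -> 2 -> 3: 5 + 1 + 2 = 8
0 -> 3: 13
0 -> 1 -> 3: 17 + 8 = 25
0 -> 2 -> 3: 14 + 2 = 16
Best route has total 8.

8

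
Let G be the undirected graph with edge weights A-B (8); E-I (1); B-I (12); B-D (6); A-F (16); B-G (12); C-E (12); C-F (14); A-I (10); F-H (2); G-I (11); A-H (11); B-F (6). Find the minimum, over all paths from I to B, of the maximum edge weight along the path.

10

A few of the I→B routes:
I - G - B: max(11, 12) = 12
I - B: max(12) = 12
I - A - B: max(10, 8) = 10
I - A - H - F - B: max(10, 11, 2, 6) = 11
Best route has worst link 10.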